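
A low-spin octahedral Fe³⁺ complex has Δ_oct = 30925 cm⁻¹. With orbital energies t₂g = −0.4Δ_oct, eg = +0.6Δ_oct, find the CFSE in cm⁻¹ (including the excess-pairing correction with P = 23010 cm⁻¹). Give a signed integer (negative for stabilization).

-15830

Fe³⁺: group 8, so d-count = 8 − 3 = 5.
Configuration: t₂g⁵ eg⁰.
CFSE(orbital) = 5×(-0.4Δ_oct) + 0×(0.6Δ_oct) = -2.0Δ_oct; with Δ_oct = 30925 cm⁻¹ that is -61850 cm⁻¹.
Pairing penalty: 2 pairs vs 0 in the high-spin reference → 2 extra × P = 46020 cm⁻¹.
Overall CFSE = -61850 + 46020 = -15830 cm⁻¹.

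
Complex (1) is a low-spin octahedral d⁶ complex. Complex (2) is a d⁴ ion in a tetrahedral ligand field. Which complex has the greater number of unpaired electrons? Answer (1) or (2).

(1): t₂g⁶ eg⁰ → 0 unpaired.
(2): With tetrahedral geometry the complex is necessarily high-spin; e² t₂² → 4 unpaired.
So (2) has more unpaired electrons.

(2)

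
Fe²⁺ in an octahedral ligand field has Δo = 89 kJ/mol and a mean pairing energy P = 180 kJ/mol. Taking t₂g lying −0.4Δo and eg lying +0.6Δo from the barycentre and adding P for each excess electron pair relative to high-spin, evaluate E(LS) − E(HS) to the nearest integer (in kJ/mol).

Fe²⁺: group 8, so d-count = 8 − 2 = 6.
In the high-spin limit (t₂g⁴ eg²) the orbital term is -0.4Δo = -36 kJ/mol, with no excess pairing.
Low-spin t₂g⁶ eg⁰ gives -2.4Δo = -214 kJ/mol, but forming 2 extra pairs costs 2P = 360 kJ/mol, so E(LS) = -214 + 360 = 146 kJ/mol.
The difference is 146 − (-36) = 182 kJ/mol, so high-spin lies lower.

182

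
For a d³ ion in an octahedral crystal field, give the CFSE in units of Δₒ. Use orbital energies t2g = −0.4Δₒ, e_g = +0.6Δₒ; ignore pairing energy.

-1.2 Δₒ

For octahedral d³ the high- and low-spin configurations coincide.
Configuration: t2g^3 e_g^0.
CFSE = 3(-0.4Δₒ) + 0(0.6Δₒ) = -1.2Δₒ + 0.0Δₒ = -1.2Δₒ.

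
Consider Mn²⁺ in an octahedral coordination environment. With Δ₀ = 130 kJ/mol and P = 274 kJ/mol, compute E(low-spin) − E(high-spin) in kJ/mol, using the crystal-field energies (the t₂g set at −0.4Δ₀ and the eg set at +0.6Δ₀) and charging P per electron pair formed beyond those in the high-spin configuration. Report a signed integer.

Mn is in group 7, so Mn²⁺ is d⁵ (7 − 2 = 5).
In the high-spin limit (t₂g³ eg²) the orbital term is 0.0Δ₀ = 0 kJ/mol, with no excess pairing.
For low-spin the configuration is t₂g⁵ eg⁰: orbital energy -2.0 × 130 = -260 kJ/mol, and 2 additional pairs relative to high-spin add 548 kJ/mol, giving 288 kJ/mol.
E(LS) − E(HS) = 288 − (0) = 288 kJ/mol.

288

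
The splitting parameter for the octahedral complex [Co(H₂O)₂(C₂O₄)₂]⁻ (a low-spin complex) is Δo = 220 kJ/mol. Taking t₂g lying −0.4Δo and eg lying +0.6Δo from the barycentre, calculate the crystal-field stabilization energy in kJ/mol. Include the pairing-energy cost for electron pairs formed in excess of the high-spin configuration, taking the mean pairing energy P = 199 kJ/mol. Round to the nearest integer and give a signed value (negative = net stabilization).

-130

Ligand charges: 2×(+0) from H₂O and 2×(-2) from C₂O₄²⁻ sum to -4; with overall charge -1, Co is +3.
Co sits in group 9; removing 3 electrons leaves Co³⁺ with 9 − 3 = 6 d electrons.
Electron filling gives t₂g⁶ eg⁰.
Orbital CFSE = 6(-0.4) + 0(0.6) = -2.4Δo = -2.4 × 220 = -528 kJ/mol.
High-spin d⁶ would be t₂g⁴ eg² with 1 pair; low-spin has 3, so 2 excess pairs cost +2P = +398 kJ/mol.
Combining: -528 + 398 = -130 kJ/mol.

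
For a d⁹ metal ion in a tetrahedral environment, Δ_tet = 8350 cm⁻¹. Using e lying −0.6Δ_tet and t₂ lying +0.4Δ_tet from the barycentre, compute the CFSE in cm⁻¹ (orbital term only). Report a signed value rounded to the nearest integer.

-3340

Tetrahedral fields are weak (Δₜ ≈ 4/9 Δₒ), so electrons fill high-spin.
Configuration: e⁴ t₂⁵.
Orbital CFSE = 4(-0.6) + 5(0.4) = -0.4Δ_tet = -0.4 × 8350 = -3340 cm⁻¹.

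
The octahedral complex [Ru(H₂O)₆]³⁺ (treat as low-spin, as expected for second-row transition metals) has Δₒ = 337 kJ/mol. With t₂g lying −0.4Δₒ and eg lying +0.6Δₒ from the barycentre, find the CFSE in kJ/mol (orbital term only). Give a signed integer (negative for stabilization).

H₂O is neutral, so the +3 overall charge sits on Ru: oxidation state +3.
Group 8 minus oxidation state +3 gives a d⁵ configuration for Ru³⁺.
The d⁵ electrons fill as t₂g⁵ eg⁰.
CFSE(orbital) = 5×(-0.4Δₒ) + 0×(0.6Δₒ) = -2.0Δₒ; with Δₒ = 337 kJ/mol that is -674 kJ/mol.

-674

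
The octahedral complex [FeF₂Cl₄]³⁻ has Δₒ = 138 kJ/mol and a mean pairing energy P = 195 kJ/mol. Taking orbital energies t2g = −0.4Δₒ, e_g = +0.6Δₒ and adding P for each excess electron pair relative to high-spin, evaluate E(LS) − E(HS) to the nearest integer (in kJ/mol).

114

Ligand charges: 2×(-1) from F⁻ and 4×(-1) from Cl⁻ sum to -6; with overall charge -3, Fe is +3.
Fe sits in group 8; removing 3 electrons leaves Fe³⁺ with 8 − 3 = 5 d electrons.
High-spin d⁵ fills as t2g^3 e_g^2 with CFSE 3(−0.4) + 2(+0.6) = 0.0Δₒ = 0 kJ/mol.
For low-spin the configuration is t2g^5 e_g^0: orbital energy -2.0 × 138 = -276 kJ/mol, and 2 additional pairs relative to high-spin add 390 kJ/mol, giving 114 kJ/mol.
The difference is 114 − (0) = 114 kJ/mol, so high-spin lies lower.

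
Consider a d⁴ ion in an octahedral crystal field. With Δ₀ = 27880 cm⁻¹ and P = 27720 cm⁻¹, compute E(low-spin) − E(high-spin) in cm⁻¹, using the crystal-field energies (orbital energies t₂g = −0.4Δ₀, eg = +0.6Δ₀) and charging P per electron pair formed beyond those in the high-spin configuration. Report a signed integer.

-160

High-spin d⁴ fills as t₂g³ eg¹ with CFSE 3(−0.4) + 1(+0.6) = -0.6Δ₀ = -16728 cm⁻¹.
For low-spin the configuration is t₂g⁴ eg⁰: orbital energy -1.6 × 27880 = -44608 cm⁻¹, and 1 additional pair relative to high-spin adds 27720 cm⁻¹, giving -16888 cm⁻¹.
E(LS) − E(HS) = -16888 − (-16728) = -160 cm⁻¹.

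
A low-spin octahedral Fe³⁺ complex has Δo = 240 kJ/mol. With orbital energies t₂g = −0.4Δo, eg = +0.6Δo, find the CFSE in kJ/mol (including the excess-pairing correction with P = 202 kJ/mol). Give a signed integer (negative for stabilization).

-76

Fe is in group 8, so Fe³⁺ is d⁵ (8 − 3 = 5).
The d⁵ electrons fill as t₂g⁵ eg⁰.
Orbital CFSE = 5(-0.4) + 0(0.6) = -2.0Δo = -2.0 × 240 = -480 kJ/mol.
Relative to high-spin t₂g³ eg² (0 paired), the low-spin configuration has 2 additional pairs, contributing +2 × 202 = +404 kJ/mol.
Combining: -480 + 404 = -76 kJ/mol.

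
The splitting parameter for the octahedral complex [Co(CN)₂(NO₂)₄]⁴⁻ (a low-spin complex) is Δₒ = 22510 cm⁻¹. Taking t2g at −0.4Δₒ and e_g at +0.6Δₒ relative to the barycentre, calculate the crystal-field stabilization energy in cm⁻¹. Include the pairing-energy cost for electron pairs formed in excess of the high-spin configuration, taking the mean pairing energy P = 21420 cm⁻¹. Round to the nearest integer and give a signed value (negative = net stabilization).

Ligand charges: 2×(-1) from CN⁻ and 4×(-1) from NO₂⁻ sum to -6; with overall charge -4, Co is +2.
Co sits in group 9; removing 2 electrons leaves Co²⁺ with 9 − 2 = 7 d electrons.
Configuration: t2g^6 e_g^1.
Orbital CFSE = 6(-0.4) + 1(0.6) = -1.8Δₒ = -1.8 × 22510 = -40518 cm⁻¹.
High-spin d⁷ would be t2g^5 e_g^2 with 2 pairs; low-spin has 3, so 1 excess pair costs +1P = +21420 cm⁻¹.
Overall CFSE = -40518 + 21420 = -19098 cm⁻¹.

-19098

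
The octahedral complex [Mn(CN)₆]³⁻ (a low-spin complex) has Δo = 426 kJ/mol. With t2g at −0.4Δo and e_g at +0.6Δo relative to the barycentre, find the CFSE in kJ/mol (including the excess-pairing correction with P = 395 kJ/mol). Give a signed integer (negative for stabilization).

Each CN⁻ contributes -1; 6 × (-1) = -6. With overall charge -3, Mn is in the +3 oxidation state.
Mn³⁺: group 7, so d-count = 7 − 3 = 4.
Configuration: t2g^4 e_g^0.
The orbital stabilization is -1.6Δo = -1.6 × 426 = -682 kJ/mol.
Pairing penalty: 1 pair vs 0 in the high-spin reference → 1 extra × P = 395 kJ/mol.
Net CFSE = -682 + 395 = -287 kJ/mol.

-287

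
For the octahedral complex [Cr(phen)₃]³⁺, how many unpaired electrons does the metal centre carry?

3

phen is neutral, so the +3 overall charge sits on Cr: oxidation state +3.
Cr sits in group 6; removing 3 electrons leaves Cr³⁺ with 6 − 3 = 3 d electrons.
Configuration: t2g^3 e_g^0, giving 3 unpaired electrons.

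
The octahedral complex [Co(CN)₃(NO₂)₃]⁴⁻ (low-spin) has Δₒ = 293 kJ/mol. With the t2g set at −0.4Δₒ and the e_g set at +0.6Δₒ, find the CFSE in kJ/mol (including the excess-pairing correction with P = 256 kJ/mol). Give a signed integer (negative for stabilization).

Ligand charges: 3×(-1) from CN⁻ and 3×(-1) from NO₂⁻ sum to -6; with overall charge -4, Co is +2.
Co sits in group 9; removing 2 electrons leaves Co²⁺ with 9 − 2 = 7 d electrons.
Electron filling gives t2g^6 e_g^1.
CFSE(orbital) = 6×(-0.4Δₒ) + 1×(0.6Δₒ) = -1.8Δₒ; with Δₒ = 293 kJ/mol that is -527 kJ/mol.
Pairing penalty: 3 pairs vs 2 in the high-spin reference → 1 extra × P = 256 kJ/mol.
Net CFSE = -527 + 256 = -271 kJ/mol.

-271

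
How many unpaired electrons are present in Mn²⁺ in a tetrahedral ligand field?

Mn²⁺: group 7, so d-count = 7 − 2 = 5.
Tetrahedral splitting is small, so the complex is high-spin.
Configuration: e² t₂³, giving 5 unpaired electrons.

5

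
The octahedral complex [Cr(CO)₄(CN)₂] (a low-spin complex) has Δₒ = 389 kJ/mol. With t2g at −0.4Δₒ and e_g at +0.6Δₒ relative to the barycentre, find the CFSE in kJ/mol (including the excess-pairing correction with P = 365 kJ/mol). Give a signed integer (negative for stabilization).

Ligand charges: 4×(+0) from CO and 2×(-1) from CN⁻ sum to -2; with overall charge +0, Cr is +2.
Cr²⁺: group 6, so d-count = 6 − 2 = 4.
Electron filling gives t2g^4 e_g^0.
Orbital CFSE = 4(-0.4) + 0(0.6) = -1.6Δₒ = -1.6 × 389 = -622 kJ/mol.
High-spin d⁴ would be t2g^3 e_g^1 with 0 pairs; low-spin has 1, so 1 excess pair costs +1P = +365 kJ/mol.
Combining: -622 + 365 = -257 kJ/mol.

-257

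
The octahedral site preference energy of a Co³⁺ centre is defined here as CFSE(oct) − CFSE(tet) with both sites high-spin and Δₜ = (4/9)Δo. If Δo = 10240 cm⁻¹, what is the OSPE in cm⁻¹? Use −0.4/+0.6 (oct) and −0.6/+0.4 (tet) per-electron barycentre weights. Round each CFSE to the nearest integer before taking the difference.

-1365

Co is in group 9, so Co³⁺ is d⁶ (9 − 3 = 6).
In an octahedral site d⁶ (HS) is t₂g⁴ eg², giving CFSE(oct) = -0.4Δo = -4096 cm⁻¹.
Tetrahedral e³ t₂³ gives -0.6Δₜ = -0.6 × (4/9) × 10240 = -2731 cm⁻¹.
OSPE = -4096 − (-2731) = -1365 cm⁻¹.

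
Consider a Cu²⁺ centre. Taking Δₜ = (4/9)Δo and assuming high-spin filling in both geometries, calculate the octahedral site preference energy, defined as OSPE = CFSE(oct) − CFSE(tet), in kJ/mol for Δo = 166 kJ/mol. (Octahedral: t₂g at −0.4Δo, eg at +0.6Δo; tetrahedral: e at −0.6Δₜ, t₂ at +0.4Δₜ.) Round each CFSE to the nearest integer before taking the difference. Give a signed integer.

Cu²⁺: group 11, so d-count = 11 − 2 = 9.
Octahedral (high-spin): t₂g⁶ eg³, CFSE = 6(−0.4) + 3(+0.6) = -0.6Δo = -0.6 × 166 = -100 kJ/mol.
Tetrahedral e⁴ t₂⁵ gives -0.4Δₜ = -0.4 × (4/9) × 166 = -30 kJ/mol.
Subtracting, OSPE = -100 − (-30) = -70 kJ/mol.

-70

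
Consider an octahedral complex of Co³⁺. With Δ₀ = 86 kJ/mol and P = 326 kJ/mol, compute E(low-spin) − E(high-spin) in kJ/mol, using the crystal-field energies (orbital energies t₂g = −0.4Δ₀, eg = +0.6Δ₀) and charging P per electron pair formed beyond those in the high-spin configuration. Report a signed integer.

480

Co is in group 9, so Co³⁺ is d⁶ (9 − 3 = 6).
High-spin d⁶ fills as t₂g⁴ eg² with CFSE 4(−0.4) + 2(+0.6) = -0.4Δ₀ = -34 kJ/mol.
For low-spin the configuration is t₂g⁶ eg⁰: orbital energy -2.4 × 86 = -206 kJ/mol, and 2 additional pairs relative to high-spin add 652 kJ/mol, giving 446 kJ/mol.
The difference is 446 − (-34) = 480 kJ/mol, so high-spin lies lower.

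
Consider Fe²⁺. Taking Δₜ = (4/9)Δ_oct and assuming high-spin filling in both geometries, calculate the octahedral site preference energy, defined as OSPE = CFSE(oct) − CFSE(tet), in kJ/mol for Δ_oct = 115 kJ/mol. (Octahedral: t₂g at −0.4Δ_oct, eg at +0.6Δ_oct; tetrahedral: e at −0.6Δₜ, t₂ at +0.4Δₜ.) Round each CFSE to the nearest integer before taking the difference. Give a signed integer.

Group 8 minus oxidation state +2 gives a d⁶ configuration for Fe²⁺.
Octahedral (high-spin): t2g^4 e_g^2, CFSE = 4(−0.4) + 2(+0.6) = -0.4Δ_oct = -0.4 × 115 = -46 kJ/mol.
Tetrahedral e^3 t2^3 gives -0.6Δₜ = -0.6 × (4/9) × 115 = -31 kJ/mol.
Subtracting, OSPE = -46 − (-31) = -15 kJ/mol.

-15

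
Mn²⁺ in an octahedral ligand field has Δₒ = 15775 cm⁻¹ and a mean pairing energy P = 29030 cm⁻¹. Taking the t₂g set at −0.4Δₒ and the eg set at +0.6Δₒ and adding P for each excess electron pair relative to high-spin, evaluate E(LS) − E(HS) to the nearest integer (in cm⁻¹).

Mn sits in group 7; removing 2 electrons leaves Mn²⁺ with 7 − 2 = 5 d electrons.
High-spin: t₂g³ eg², CFSE = 0.0Δₒ = 0 cm⁻¹.
Low-spin t₂g⁵ eg⁰ gives -2.0Δₒ = -31550 cm⁻¹, but forming 2 extra pairs costs 2P = 58060 cm⁻¹, so E(LS) = -31550 + 58060 = 26510 cm⁻¹.
The difference is 26510 − (0) = 26510 cm⁻¹, so high-spin lies lower.

26510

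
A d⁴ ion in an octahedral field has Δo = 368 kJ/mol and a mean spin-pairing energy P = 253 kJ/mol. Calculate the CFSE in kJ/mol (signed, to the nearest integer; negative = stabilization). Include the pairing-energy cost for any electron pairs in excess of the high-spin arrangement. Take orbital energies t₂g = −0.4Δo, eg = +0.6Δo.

-336

With Δo > P the complex is low-spin.
Filling d⁴ accordingly: t₂g⁴ eg⁰.
Orbital CFSE = -1.6Δo = -1.6 × 368 = -589 kJ/mol.
Excess pairs vs high-spin: 1 − 0 = 1; pairing cost = +253 kJ/mol.
Net CFSE = -589 + 253 = -336 kJ/mol.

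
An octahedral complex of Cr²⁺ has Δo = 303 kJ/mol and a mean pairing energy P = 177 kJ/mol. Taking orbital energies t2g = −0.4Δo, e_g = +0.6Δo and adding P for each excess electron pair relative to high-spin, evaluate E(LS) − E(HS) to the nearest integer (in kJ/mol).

Cr is in group 6, so Cr²⁺ is d⁴ (6 − 2 = 4).
High-spin: t2g^3 e_g^1, CFSE = -0.6Δo = -182 kJ/mol.
Low-spin: t2g^4 e_g^0, orbital CFSE = -1.6Δo = -485 kJ/mol; plus 1 excess pair × P = +177 kJ/mol; total -308 kJ/mol.
The difference is -308 − (-182) = -126 kJ/mol, so low-spin lies lower.

-126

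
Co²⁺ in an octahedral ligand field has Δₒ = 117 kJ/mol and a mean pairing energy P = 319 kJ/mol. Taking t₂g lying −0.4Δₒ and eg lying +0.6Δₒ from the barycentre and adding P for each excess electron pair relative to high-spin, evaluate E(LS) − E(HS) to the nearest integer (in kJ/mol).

Group 9 minus oxidation state +2 gives a d⁷ configuration for Co²⁺.
High-spin: t₂g⁵ eg², CFSE = -0.8Δₒ = -94 kJ/mol.
For low-spin the configuration is t₂g⁶ eg¹: orbital energy -1.8 × 117 = -211 kJ/mol, and 1 additional pair relative to high-spin adds 319 kJ/mol, giving 108 kJ/mol.
The difference is 108 − (-94) = 202 kJ/mol, so high-spin lies lower.

202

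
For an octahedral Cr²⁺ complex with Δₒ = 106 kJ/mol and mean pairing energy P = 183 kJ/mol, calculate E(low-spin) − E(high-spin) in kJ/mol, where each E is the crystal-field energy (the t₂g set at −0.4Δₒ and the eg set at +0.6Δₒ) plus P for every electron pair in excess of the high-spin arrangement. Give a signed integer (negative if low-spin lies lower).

77

Cr sits in group 6; removing 2 electrons leaves Cr²⁺ with 6 − 2 = 4 d electrons.
High-spin: t₂g³ eg¹, CFSE = -0.6Δₒ = -64 kJ/mol.
Low-spin: t₂g⁴ eg⁰, orbital CFSE = -1.6Δₒ = -170 kJ/mol; plus 1 excess pair × P = +183 kJ/mol; total 13 kJ/mol.
E(LS) − E(HS) = 13 − (-64) = 77 kJ/mol.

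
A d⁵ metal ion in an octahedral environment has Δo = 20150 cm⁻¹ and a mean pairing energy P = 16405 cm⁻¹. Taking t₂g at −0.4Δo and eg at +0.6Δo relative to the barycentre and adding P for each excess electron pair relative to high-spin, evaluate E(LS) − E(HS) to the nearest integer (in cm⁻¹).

-7490

High-spin: t₂g³ eg², CFSE = 0.0Δo = 0 cm⁻¹.
Low-spin: t₂g⁵ eg⁰, orbital CFSE = -2.0Δo = -40300 cm⁻¹; plus 2 excess pairs × P = +32810 cm⁻¹; total -7490 cm⁻¹.
The difference is -7490 − (0) = -7490 cm⁻¹, so low-spin lies lower.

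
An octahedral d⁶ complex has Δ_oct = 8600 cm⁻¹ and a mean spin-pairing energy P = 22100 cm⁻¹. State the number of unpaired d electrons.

4

Since Δ_oct = 8600 cm⁻¹ < P = 22100 cm⁻¹, the complex adopts the high-spin configuration.
That gives t₂g⁴ eg².
Unpaired electrons: 4.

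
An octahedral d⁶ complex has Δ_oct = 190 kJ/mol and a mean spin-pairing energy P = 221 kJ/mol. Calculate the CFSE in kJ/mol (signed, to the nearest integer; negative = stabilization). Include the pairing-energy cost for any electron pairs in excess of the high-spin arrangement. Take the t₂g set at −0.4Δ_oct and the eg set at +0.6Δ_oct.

With Δ_oct < P the complex is high-spin.
Configuration: t₂g⁴ eg².
Orbital CFSE = -0.4Δ_oct = -0.4 × 190 = -76 kJ/mol.
High-spin has no excess pairs, so no pairing correction applies.

-76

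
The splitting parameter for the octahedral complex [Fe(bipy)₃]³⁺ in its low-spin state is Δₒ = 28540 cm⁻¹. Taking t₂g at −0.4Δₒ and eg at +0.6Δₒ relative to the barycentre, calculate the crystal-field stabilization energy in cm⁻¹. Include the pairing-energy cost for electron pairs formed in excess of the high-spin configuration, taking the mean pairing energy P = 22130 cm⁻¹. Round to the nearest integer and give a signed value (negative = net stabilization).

bipy is neutral, so the +3 overall charge sits on Fe: oxidation state +3.
Fe is in group 8, so Fe³⁺ is d⁵ (8 − 3 = 5).
The d⁵ electrons fill as t₂g⁵ eg⁰.
The orbital stabilization is -2.0Δₒ = -2.0 × 28540 = -57080 cm⁻¹.
High-spin d⁵ would be t₂g³ eg² with 0 pairs; low-spin has 2, so 2 excess pairs cost +2P = +44260 cm⁻¹.
Overall CFSE = -57080 + 44260 = -12820 cm⁻¹.

-12820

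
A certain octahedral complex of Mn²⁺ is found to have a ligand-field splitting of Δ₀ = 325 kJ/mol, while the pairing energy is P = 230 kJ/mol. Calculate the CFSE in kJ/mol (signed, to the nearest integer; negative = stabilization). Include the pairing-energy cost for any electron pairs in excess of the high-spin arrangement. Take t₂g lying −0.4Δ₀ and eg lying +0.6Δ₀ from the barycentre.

-190

Group 7 minus oxidation state +2 gives a d⁵ configuration for Mn²⁺.
Since Δ₀ = 325 kJ/mol > P = 230 kJ/mol, the complex adopts the low-spin configuration.
Configuration: t₂g⁵ eg⁰.
Orbital CFSE = -2.0Δ₀ = -2.0 × 325 = -650 kJ/mol.
Excess pairs vs high-spin: 2 − 0 = 2; pairing cost = +460 kJ/mol.
Net CFSE = -650 + 460 = -190 kJ/mol.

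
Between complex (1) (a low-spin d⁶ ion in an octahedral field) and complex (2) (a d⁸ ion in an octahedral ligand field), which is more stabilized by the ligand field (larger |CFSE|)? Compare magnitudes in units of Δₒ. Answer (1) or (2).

(1): t₂g⁶ eg⁰, CFSE = -2.4Δₒ.
(2): t2g^6 e_g^2, CFSE = -1.2Δₒ.
So (1) has the larger |CFSE|.

(1)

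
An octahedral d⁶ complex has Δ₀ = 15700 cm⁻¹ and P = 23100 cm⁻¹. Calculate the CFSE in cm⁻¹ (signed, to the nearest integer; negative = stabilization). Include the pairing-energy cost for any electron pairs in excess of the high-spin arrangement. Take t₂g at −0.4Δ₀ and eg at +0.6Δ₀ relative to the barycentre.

-6280

Δ₀ < P, so pairing is avoided: the ground state is high-spin.
That gives t₂g⁴ eg².
Orbital CFSE = -0.4Δ₀ = -0.4 × 15700 = -6280 cm⁻¹.
High-spin has no excess pairs, so no pairing correction applies.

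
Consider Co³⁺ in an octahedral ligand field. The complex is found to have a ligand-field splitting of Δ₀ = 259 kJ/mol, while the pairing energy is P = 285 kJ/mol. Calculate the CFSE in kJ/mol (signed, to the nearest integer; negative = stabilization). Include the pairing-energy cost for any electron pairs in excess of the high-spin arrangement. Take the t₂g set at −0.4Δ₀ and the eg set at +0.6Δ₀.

Co³⁺: group 9, so d-count = 9 − 3 = 6.
Since Δ₀ = 259 kJ/mol < P = 285 kJ/mol, the complex adopts the high-spin configuration.
Filling d⁶ accordingly: t₂g⁴ eg².
Orbital CFSE = -0.4Δ₀ = -0.4 × 259 = -104 kJ/mol.
High-spin has no excess pairs, so no pairing correction applies.

-104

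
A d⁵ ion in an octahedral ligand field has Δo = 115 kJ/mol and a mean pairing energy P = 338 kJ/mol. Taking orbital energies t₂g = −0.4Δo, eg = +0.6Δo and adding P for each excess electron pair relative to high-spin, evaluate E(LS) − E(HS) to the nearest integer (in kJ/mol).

446

High-spin: t₂g³ eg², CFSE = 0.0Δo = 0 kJ/mol.
Low-spin: t₂g⁵ eg⁰, orbital CFSE = -2.0Δo = -230 kJ/mol; plus 2 excess pairs × P = +676 kJ/mol; total 446 kJ/mol.
Thus E(LS) − E(HS) = 446 kJ/mol.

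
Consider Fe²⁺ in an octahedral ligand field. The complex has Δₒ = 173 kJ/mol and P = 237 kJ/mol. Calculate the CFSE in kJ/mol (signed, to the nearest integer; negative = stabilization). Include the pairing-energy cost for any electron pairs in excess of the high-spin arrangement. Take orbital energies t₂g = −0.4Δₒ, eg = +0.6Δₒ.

Fe is in group 8, so Fe²⁺ is d⁶ (8 − 2 = 6).
Δₒ < P, so pairing is avoided: the ground state is high-spin.
Filling d⁶ accordingly: t₂g⁴ eg².
Orbital CFSE = -0.4Δₒ = -0.4 × 173 = -69 kJ/mol.
High-spin has no excess pairs, so no pairing correction applies.

-69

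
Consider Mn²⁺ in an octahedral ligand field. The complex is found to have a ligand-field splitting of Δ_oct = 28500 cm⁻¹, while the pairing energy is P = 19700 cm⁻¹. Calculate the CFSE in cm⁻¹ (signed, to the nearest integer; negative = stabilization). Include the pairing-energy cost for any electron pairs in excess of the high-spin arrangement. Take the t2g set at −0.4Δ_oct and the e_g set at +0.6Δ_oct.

Mn is in group 7, so Mn²⁺ is d⁵ (7 − 2 = 5).
Here Δ_oct > P (28500 > 19700), so the low-spin state is favoured.
Filling d⁵ accordingly: t2g^5 e_g^0.
Orbital CFSE = -2.0Δ_oct = -2.0 × 28500 = -57000 cm⁻¹.
Excess pairs vs high-spin: 2 − 0 = 2; pairing cost = +39400 cm⁻¹.
Net CFSE = -57000 + 39400 = -17600 cm⁻¹.

-17600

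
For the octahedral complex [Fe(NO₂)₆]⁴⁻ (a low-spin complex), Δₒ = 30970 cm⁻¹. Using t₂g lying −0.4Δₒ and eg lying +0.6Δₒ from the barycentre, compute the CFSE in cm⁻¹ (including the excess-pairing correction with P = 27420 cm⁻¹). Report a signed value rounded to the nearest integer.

-19488

Each NO₂⁻ contributes -1; 6 × (-1) = -6. With overall charge -4, Fe is in the +2 oxidation state.
Fe is in group 8, so Fe²⁺ is d⁶ (8 − 2 = 6).
Configuration: t₂g⁶ eg⁰.
The orbital stabilization is -2.4Δₒ = -2.4 × 30970 = -74328 cm⁻¹.
Relative to high-spin t₂g⁴ eg² (1 paired), the low-spin configuration has 2 additional pairs, contributing +2 × 27420 = +54840 cm⁻¹.
Overall CFSE = -74328 + 54840 = -19488 cm⁻¹.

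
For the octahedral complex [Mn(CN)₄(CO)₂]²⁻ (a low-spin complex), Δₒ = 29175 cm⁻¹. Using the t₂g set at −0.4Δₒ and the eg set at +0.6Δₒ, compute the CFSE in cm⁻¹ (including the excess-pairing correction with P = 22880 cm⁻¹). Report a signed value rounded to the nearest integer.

-12590

Ligand charges: 4×(-1) from CN⁻ and 2×(+0) from CO sum to -4; with overall charge -2, Mn is +2.
Mn is in group 7, so Mn²⁺ is d⁵ (7 − 2 = 5).
Configuration: t₂g⁵ eg⁰.
The orbital stabilization is -2.0Δₒ = -2.0 × 29175 = -58350 cm⁻¹.
Pairing penalty: 2 pairs vs 0 in the high-spin reference → 2 extra × P = 45760 cm⁻¹.
Combining: -58350 + 45760 = -12590 cm⁻¹.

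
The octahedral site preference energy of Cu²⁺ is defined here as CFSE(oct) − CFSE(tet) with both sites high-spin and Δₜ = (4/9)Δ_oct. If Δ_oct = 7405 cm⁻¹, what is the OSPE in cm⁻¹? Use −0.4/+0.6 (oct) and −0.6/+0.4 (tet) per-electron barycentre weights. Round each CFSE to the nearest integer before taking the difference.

-3127

Cu is in group 11, so Cu²⁺ is d⁹ (11 − 2 = 9).
Octahedral high-spin t₂g⁶ eg³: CFSE = -0.6 × 7405 = -4443 cm⁻¹.
In a tetrahedral site the filling is e⁴ t₂⁵: CFSE(tet) = -0.4Δₜ = -0.4 × (4/9)(7405) = -1316 cm⁻¹.
OSPE = CFSE(oct) − CFSE(tet) = -4443 − (-1316) = -3127 cm⁻¹.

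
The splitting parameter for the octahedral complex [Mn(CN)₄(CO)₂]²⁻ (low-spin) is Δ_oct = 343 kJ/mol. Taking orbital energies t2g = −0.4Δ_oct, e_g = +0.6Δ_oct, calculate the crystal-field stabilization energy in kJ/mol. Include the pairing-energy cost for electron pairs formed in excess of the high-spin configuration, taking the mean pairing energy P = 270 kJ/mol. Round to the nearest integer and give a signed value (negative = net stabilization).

Ligand charges: 4×(-1) from CN⁻ and 2×(+0) from CO sum to -4; with overall charge -2, Mn is +2.
Mn²⁺: group 7, so d-count = 7 − 2 = 5.
The d⁵ electrons fill as t2g^5 e_g^0.
The orbital stabilization is -2.0Δ_oct = -2.0 × 343 = -686 kJ/mol.
High-spin d⁵ would be t2g^3 e_g^2 with 0 pairs; low-spin has 2, so 2 excess pairs cost +2P = +540 kJ/mol.
Combining: -686 + 540 = -146 kJ/mol.

-146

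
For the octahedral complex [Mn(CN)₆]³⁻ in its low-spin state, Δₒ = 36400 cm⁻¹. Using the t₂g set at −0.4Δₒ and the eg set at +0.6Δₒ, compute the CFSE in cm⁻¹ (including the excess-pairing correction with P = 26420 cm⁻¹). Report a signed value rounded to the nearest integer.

Each CN⁻ contributes -1; 6 × (-1) = -6. With overall charge -3, Mn is in the +3 oxidation state.
Mn sits in group 7; removing 3 electrons leaves Mn³⁺ with 7 − 3 = 4 d electrons.
Electron filling gives t₂g⁴ eg⁰.
CFSE(orbital) = 4×(-0.4Δₒ) + 0×(0.6Δₒ) = -1.6Δₒ; with Δₒ = 36400 cm⁻¹ that is -58240 cm⁻¹.
High-spin d⁴ would be t₂g³ eg¹ with 0 pairs; low-spin has 1, so 1 excess pair costs +1P = +26420 cm⁻¹.
Combining: -58240 + 26420 = -31820 cm⁻¹.

-31820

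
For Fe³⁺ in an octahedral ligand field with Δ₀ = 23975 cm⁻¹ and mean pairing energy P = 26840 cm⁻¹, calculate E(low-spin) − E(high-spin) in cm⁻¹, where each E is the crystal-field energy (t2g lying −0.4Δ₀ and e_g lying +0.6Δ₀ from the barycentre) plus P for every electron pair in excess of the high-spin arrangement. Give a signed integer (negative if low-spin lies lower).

5730

Fe is in group 8, so Fe³⁺ is d⁵ (8 − 3 = 5).
In the high-spin limit (t2g^3 e_g^2) the orbital term is 0.0Δ₀ = 0 cm⁻¹, with no excess pairing.
Low-spin: t2g^5 e_g^0, orbital CFSE = -2.0Δ₀ = -47950 cm⁻¹; plus 2 excess pairs × P = +53680 cm⁻¹; total 5730 cm⁻¹.
E(LS) − E(HS) = 5730 − (0) = 5730 cm⁻¹.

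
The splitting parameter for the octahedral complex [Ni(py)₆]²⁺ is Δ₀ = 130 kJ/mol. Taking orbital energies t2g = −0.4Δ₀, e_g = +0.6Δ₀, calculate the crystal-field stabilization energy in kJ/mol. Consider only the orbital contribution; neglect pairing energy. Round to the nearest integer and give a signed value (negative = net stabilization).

-156

py is neutral, so the +2 overall charge sits on Ni: oxidation state +2.
Ni sits in group 10; removing 2 electrons leaves Ni²⁺ with 10 − 2 = 8 d electrons.
Electron filling gives t2g^6 e_g^2.
CFSE(orbital) = 6×(-0.4Δ₀) + 2×(0.6Δ₀) = -1.2Δ₀; with Δ₀ = 130 kJ/mol that is -156 kJ/mol.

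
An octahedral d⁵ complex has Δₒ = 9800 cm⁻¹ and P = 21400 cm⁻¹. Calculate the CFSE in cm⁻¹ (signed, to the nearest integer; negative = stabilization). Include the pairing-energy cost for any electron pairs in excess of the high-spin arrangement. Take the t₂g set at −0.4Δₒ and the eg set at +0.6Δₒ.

0

With Δₒ < P the complex is high-spin.
Filling d⁵ accordingly: t₂g³ eg².
Orbital CFSE = 0.0Δₒ = 0.0 × 9800 = 0 cm⁻¹.
High-spin has no excess pairs, so no pairing correction applies.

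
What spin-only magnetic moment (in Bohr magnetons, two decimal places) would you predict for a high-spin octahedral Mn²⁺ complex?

5.92 Bohr magnetons

Mn²⁺: group 7, so d-count = 7 − 2 = 5.
Configuration: t₂g³ eg² → 5 unpaired electrons.
μ(spin-only) = √[5(5+2)] = √35 ≈ 5.92 Bohr magnetons.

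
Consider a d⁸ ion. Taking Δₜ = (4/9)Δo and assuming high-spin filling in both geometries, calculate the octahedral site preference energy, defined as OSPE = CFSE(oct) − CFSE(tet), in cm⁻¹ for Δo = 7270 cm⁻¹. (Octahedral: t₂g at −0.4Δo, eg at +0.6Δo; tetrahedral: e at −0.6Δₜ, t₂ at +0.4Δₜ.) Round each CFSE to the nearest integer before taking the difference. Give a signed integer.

In an octahedral site d⁸ (HS) is t2g^6 e_g^2, giving CFSE(oct) = -1.2Δo = -8724 cm⁻¹.
Tetrahedral e^4 t2^4 gives -0.8Δₜ = -0.8 × (4/9) × 7270 = -2585 cm⁻¹.
OSPE = -8724 − (-2585) = -6139 cm⁻¹.

-6139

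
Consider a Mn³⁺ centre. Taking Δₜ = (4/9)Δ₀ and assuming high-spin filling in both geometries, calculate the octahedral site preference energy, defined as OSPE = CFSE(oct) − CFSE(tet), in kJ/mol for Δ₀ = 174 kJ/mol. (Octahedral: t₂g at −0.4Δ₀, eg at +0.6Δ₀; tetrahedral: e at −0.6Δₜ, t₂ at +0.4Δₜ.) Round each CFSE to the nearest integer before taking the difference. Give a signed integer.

Mn sits in group 7; removing 3 electrons leaves Mn³⁺ with 7 − 3 = 4 d electrons.
In an octahedral site d⁴ (HS) is t2g^3 e_g^1, giving CFSE(oct) = -0.6Δ₀ = -104 kJ/mol.
Tetrahedral: e^2 t2^2, CFSE = 2(−0.6) + 2(+0.4) = -0.4Δₜ = -0.4 × (4/9) × 174 = -31 kJ/mol.
OSPE = -104 − (-31) = -73 kJ/mol.

-73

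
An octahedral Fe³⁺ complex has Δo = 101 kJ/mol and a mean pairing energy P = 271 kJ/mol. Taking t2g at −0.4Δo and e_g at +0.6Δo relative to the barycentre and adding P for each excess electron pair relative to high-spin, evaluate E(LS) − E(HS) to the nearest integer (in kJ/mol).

Fe³⁺: group 8, so d-count = 8 − 3 = 5.
High-spin d⁵ fills as t2g^3 e_g^2 with CFSE 3(−0.4) + 2(+0.6) = 0.0Δo = 0 kJ/mol.
Low-spin: t2g^5 e_g^0, orbital CFSE = -2.0Δo = -202 kJ/mol; plus 2 excess pairs × P = +542 kJ/mol; total 340 kJ/mol.
The difference is 340 − (0) = 340 kJ/mol, so high-spin lies lower.

340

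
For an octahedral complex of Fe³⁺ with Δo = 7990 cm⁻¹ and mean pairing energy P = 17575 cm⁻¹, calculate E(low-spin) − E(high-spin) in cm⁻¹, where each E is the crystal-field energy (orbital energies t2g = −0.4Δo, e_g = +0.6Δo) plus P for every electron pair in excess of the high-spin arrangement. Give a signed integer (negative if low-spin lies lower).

19170

Group 8 minus oxidation state +3 gives a d⁵ configuration for Fe³⁺.
High-spin d⁵ fills as t2g^3 e_g^2 with CFSE 3(−0.4) + 2(+0.6) = 0.0Δo = 0 cm⁻¹.
Low-spin t2g^5 e_g^0 gives -2.0Δo = -15980 cm⁻¹, but forming 2 extra pairs costs 2P = 35150 cm⁻¹, so E(LS) = -15980 + 35150 = 19170 cm⁻¹.
The difference is 19170 − (0) = 19170 cm⁻¹, so high-spin lies lower.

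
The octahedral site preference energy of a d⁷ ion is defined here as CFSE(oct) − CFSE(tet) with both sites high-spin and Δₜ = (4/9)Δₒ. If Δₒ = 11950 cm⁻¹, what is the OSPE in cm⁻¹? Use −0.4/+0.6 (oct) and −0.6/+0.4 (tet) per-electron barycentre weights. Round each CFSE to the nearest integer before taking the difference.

In an octahedral site d⁷ (HS) is t2g^5 e_g^2, giving CFSE(oct) = -0.8Δₒ = -9560 cm⁻¹.
In a tetrahedral site the filling is e^4 t2^3: CFSE(tet) = -1.2Δₜ = -1.2 × (4/9)(11950) = -6373 cm⁻¹.
Subtracting, OSPE = -9560 − (-6373) = -3187 cm⁻¹.

-3187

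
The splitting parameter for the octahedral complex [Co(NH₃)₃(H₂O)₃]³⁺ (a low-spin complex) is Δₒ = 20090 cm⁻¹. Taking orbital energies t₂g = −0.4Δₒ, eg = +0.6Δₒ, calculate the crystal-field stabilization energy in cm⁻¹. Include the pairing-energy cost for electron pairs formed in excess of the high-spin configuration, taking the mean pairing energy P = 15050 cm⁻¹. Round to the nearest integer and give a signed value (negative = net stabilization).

Ligand charges: 3×(+0) from NH₃ and 3×(+0) from H₂O sum to +0; with overall charge +3, Co is +3.
Co is in group 9, so Co³⁺ is d⁶ (9 − 3 = 6).
Configuration: t₂g⁶ eg⁰.
The orbital stabilization is -2.4Δₒ = -2.4 × 20090 = -48216 cm⁻¹.
Relative to high-spin t₂g⁴ eg² (1 paired), the low-spin configuration has 2 additional pairs, contributing +2 × 15050 = +30100 cm⁻¹.
Combining: -48216 + 30100 = -18116 cm⁻¹.

-18116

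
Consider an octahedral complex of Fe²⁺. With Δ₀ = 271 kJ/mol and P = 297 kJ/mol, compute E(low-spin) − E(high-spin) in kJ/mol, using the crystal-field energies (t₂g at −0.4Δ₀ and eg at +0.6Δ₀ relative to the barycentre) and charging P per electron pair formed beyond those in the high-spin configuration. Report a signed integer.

52

Fe²⁺: group 8, so d-count = 8 − 2 = 6.
High-spin: t₂g⁴ eg², CFSE = -0.4Δ₀ = -108 kJ/mol.
Low-spin t₂g⁶ eg⁰ gives -2.4Δ₀ = -650 kJ/mol, but forming 2 extra pairs costs 2P = 594 kJ/mol, so E(LS) = -650 + 594 = -56 kJ/mol.
The difference is -56 − (-108) = 52 kJ/mol, so high-spin lies lower.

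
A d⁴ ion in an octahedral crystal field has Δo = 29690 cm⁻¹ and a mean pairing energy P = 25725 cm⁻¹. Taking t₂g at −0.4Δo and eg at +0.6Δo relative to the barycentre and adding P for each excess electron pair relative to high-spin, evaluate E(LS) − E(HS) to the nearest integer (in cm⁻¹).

High-spin d⁴ fills as t₂g³ eg¹ with CFSE 3(−0.4) + 1(+0.6) = -0.6Δo = -17814 cm⁻¹.
Low-spin t₂g⁴ eg⁰ gives -1.6Δo = -47504 cm⁻¹, but forming 1 extra pair costs 1P = 25725 cm⁻¹, so E(LS) = -47504 + 25725 = -21779 cm⁻¹.
The difference is -21779 − (-17814) = -3965 cm⁻¹, so low-spin lies lower.

-3965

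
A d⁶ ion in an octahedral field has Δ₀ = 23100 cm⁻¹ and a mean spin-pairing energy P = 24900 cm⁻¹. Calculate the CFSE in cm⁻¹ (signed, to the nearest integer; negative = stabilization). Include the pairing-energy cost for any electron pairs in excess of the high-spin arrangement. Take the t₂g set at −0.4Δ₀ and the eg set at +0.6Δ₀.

Since Δ₀ = 23100 cm⁻¹ < P = 24900 cm⁻¹, the complex adopts the high-spin configuration.
Configuration: t₂g⁴ eg².
Orbital CFSE = -0.4Δ₀ = -0.4 × 23100 = -9240 cm⁻¹.
High-spin has no excess pairs, so no pairing correction applies.

-9240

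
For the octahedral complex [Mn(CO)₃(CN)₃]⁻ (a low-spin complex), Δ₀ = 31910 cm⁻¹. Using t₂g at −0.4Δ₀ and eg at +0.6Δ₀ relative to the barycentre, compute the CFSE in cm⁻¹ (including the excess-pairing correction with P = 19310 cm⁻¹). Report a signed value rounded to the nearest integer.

-25200

Ligand charges: 3×(+0) from CO and 3×(-1) from CN⁻ sum to -3; with overall charge -1, Mn is +2.
Mn is in group 7, so Mn²⁺ is d⁵ (7 − 2 = 5).
The d⁵ electrons fill as t₂g⁵ eg⁰.
CFSE(orbital) = 5×(-0.4Δ₀) + 0×(0.6Δ₀) = -2.0Δ₀; with Δ₀ = 31910 cm⁻¹ that is -63820 cm⁻¹.
High-spin d⁵ would be t₂g³ eg² with 0 pairs; low-spin has 2, so 2 excess pairs cost +2P = +38620 cm⁻¹.
Overall CFSE = -63820 + 38620 = -25200 cm⁻¹.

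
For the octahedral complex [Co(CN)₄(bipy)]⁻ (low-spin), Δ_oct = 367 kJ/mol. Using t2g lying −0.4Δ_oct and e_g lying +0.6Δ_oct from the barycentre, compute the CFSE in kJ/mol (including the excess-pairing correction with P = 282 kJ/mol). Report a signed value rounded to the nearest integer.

-317

Ligand charges: 4×(-1) from CN⁻ and 1×(+0) from bipy sum to -4; with overall charge -1, Co is +3.
Group 9 minus oxidation state +3 gives a d⁶ configuration for Co³⁺.
Configuration: t2g^6 e_g^0.
Orbital CFSE = 6(-0.4) + 0(0.6) = -2.4Δ_oct = -2.4 × 367 = -881 kJ/mol.
Pairing penalty: 3 pairs vs 1 in the high-spin reference → 2 extra × P = 564 kJ/mol.
Overall CFSE = -881 + 564 = -317 kJ/mol.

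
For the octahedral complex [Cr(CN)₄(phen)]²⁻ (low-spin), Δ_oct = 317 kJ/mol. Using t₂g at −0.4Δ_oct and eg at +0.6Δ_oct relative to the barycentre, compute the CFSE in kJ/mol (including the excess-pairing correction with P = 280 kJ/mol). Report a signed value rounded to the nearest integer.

Ligand charges: 4×(-1) from CN⁻ and 1×(+0) from phen sum to -4; with overall charge -2, Cr is +2.
Group 6 minus oxidation state +2 gives a d⁴ configuration for Cr²⁺.
The d⁴ electrons fill as t₂g⁴ eg⁰.
CFSE(orbital) = 4×(-0.4Δ_oct) + 0×(0.6Δ_oct) = -1.6Δ_oct; with Δ_oct = 317 kJ/mol that is -507 kJ/mol.
Pairing penalty: 1 pair vs 0 in the high-spin reference → 1 extra × P = 280 kJ/mol.
Net CFSE = -507 + 280 = -227 kJ/mol.

-227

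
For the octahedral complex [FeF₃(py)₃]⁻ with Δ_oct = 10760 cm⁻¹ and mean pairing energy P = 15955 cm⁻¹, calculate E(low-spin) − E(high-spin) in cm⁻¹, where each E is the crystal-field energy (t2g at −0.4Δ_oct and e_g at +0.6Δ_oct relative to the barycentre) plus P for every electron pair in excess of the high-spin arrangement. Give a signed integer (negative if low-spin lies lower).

10390

Ligand charges: 3×(-1) from F⁻ and 3×(+0) from py sum to -3; with overall charge -1, Fe is +2.
Fe is in group 8, so Fe²⁺ is d⁶ (8 − 2 = 6).
In the high-spin limit (t2g^4 e_g^2) the orbital term is -0.4Δ_oct = -4304 cm⁻¹, with no excess pairing.
Low-spin: t2g^6 e_g^0, orbital CFSE = -2.4Δ_oct = -25824 cm⁻¹; plus 2 excess pairs × P = +31910 cm⁻¹; total 6086 cm⁻¹.
The difference is 6086 − (-4304) = 10390 cm⁻¹, so high-spin lies lower.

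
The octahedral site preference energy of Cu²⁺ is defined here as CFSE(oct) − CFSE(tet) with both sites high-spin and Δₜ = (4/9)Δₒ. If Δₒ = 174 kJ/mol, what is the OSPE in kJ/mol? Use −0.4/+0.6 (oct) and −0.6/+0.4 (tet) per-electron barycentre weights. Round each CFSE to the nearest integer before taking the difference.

Cu sits in group 11; removing 2 electrons leaves Cu²⁺ with 11 − 2 = 9 d electrons.
In an octahedral site d⁹ (HS) is t₂g⁶ eg³, giving CFSE(oct) = -0.6Δₒ = -104 kJ/mol.
Tetrahedral e⁴ t₂⁵ gives -0.4Δₜ = -0.4 × (4/9) × 174 = -31 kJ/mol.
Subtracting, OSPE = -104 − (-31) = -73 kJ/mol.

-73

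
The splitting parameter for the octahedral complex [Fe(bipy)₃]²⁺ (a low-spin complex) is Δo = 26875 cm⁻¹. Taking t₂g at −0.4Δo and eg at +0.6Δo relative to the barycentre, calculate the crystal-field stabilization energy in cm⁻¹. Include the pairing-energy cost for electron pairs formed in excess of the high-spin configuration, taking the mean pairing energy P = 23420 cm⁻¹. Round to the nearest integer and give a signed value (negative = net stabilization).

-17660

bipy is neutral, so the +2 overall charge sits on Fe: oxidation state +2.
Fe sits in group 8; removing 2 electrons leaves Fe²⁺ with 8 − 2 = 6 d electrons.
Configuration: t₂g⁶ eg⁰.
Orbital CFSE = 6(-0.4) + 0(0.6) = -2.4Δo = -2.4 × 26875 = -64500 cm⁻¹.
Relative to high-spin t₂g⁴ eg² (1 paired), the low-spin configuration has 2 additional pairs, contributing +2 × 23420 = +46840 cm⁻¹.
Net CFSE = -64500 + 46840 = -17660 cm⁻¹.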